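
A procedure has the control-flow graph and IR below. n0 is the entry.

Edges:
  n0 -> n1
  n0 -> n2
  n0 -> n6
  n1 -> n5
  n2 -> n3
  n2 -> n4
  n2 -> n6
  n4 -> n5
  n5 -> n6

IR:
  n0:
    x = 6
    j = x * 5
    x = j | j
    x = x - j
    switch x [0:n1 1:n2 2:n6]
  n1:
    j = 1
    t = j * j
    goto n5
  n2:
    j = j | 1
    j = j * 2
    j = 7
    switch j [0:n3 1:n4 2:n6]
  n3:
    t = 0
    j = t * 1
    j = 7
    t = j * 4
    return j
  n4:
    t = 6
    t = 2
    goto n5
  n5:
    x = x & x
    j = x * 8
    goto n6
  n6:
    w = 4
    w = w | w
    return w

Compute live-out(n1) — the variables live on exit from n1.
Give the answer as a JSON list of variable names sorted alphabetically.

def/use:
  n0: {j,x} / ∅
  n1: {j,t} / ∅
  n2: {j} / {j}
  n3: {j,t} / ∅
  n4: {t} / ∅
  n5: {j,x} / {x}
  n6: {w} / ∅

Live sets:
  live n0: ∅→{j,x}
  live n1: {x}→{x}
  live n2: {j,x}→{x}
  live n3: ∅→∅
  live n4: {x}→{x}
  live n5: {x}→∅
  live n6: ∅→∅

live-out(n1) = ["x"]

Answer: ["x"]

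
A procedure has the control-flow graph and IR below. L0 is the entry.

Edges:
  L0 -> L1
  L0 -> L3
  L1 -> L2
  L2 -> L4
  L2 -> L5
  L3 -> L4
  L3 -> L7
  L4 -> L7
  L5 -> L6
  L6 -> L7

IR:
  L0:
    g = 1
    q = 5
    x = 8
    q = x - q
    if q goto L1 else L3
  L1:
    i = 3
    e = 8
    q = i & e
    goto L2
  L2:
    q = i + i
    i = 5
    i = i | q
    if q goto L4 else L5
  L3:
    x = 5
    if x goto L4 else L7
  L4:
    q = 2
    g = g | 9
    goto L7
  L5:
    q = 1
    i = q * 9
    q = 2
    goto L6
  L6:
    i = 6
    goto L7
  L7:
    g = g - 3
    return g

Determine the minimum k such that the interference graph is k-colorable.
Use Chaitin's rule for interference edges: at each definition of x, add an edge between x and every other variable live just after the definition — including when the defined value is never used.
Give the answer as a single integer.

Block summaries:
  L0: def={g,q,x} ue=∅
  L1: def={e,i,q} ue=∅
  L2: def={i,q} ue={i}
  L3: def={x} ue=∅
  L4: def={g,q} ue={g}
  L5: def={i,q} ue=∅
  L6: def={i} ue=∅
  L7: def={g} ue={g}

Liveness:
  live L0: ∅→{g}
  live L1: {g}→{g,i}
  live L2: {g,i}→{g}
  live L3: {g}→{g}
  live L4: {g}→{g}
  live L5: {g}→{g}
  live L6: {g}→{g}
  live L7: {g}→∅

Interference:
  e — {g,i}
  g — {e,i,q,x}
  i — {e,g,q}
  q — {g,i,x}
  x — {g,q}

Colouring:
  lower bound: {e,g,i} mutually conflict ⇒ χ ≥ 3
  3-colouring: c0={g}  c1={i,x}  c2={e,q}
  χ = 3

Answer: 3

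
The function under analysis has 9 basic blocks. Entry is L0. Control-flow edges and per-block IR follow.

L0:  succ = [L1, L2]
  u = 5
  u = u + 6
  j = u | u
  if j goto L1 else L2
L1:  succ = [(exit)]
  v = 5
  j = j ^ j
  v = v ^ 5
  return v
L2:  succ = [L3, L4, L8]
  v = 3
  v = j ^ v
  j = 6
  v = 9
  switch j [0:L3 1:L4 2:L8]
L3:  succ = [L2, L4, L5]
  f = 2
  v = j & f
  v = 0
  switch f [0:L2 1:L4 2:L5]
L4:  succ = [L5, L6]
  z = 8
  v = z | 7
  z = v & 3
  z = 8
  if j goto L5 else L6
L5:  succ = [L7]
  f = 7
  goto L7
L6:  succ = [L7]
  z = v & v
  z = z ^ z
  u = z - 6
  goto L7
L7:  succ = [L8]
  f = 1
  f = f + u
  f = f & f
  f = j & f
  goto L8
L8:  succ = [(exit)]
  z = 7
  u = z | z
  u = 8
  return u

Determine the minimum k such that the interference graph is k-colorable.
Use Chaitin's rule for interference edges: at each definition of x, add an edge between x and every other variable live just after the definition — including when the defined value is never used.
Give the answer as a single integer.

def/use:
  L0: def={j,u} ue=∅
  L1: def={j,v} ue={j}
  L2: def={j,v} ue={j}
  L3: def={f,v} ue={j}
  L4: def={v,z} ue={j}
  L5: def={f} ue=∅
  L6: def={u,z} ue={v}
  L7: def={f} ue={j,u}
  L8: def={u,z} ue=∅

Live sets:
  L0 li=∅ lo={j,u}
  L1 li={j} lo=∅
  L2 li={j,u} lo={j,u}
  L3 li={j,u} lo={j,u}
  L4 li={j,u} lo={j,u,v}
  L5 li={j,u} lo={j,u}
  L6 li={j,v} lo={j,u}
  L7 li={j,u} lo=∅
  L8 li=∅ lo=∅

Conflict graph:
  f↔{j,u,v}
  j↔{f,u,v,z}
  u↔{f,j,v,z}
  v↔{f,j,u,z}
  z↔{j,u,v}

Chromatic number:
  lower bound: {f,j,u,v} mutually conflict ⇒ χ ≥ 4
  assign f→r3 j→r0 u→r1 v→r2 z→r3 — no edge inside a register ⇒ χ ≤ 4
  χ = 4

Answer: 4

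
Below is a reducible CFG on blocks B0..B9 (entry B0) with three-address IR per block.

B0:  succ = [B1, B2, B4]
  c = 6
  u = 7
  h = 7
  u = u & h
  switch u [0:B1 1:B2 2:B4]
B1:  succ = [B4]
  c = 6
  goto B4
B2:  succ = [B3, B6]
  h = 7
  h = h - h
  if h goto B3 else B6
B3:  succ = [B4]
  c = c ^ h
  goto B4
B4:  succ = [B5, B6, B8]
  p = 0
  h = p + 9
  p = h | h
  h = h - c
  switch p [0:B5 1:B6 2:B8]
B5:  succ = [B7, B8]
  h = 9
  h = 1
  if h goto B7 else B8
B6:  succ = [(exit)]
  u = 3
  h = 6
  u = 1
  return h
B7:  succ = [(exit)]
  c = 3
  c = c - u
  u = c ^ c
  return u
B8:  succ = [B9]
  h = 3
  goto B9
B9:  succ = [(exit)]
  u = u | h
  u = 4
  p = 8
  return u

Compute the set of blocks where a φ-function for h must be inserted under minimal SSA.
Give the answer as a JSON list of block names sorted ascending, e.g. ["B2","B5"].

idom tree: B1←B0 B2←B0 B3←B2 B4←B0 B5←B4 B6←B0 B7←B5 B8←B4 B9←B8
Dom∩ at merges:
  B4: preds {B0,B1,B3}: {B0} ∩ {B0,B1} ∩ {B0,B2,B3} = {B0}; idom=B0
  B6: preds {B2,B4}: {B0,B2} ∩ {B0,B4} = {B0}; idom=B0
  B8: preds {B4,B5}: {B0,B4} ∩ {B0,B4,B5} = {B0,B4}; idom=B4

DF derivation:
  B4←B0: walk · to B0
  B4←B1: walk B1 to B0
  B4←B3: walk B3→B2 to B0
  B6←B2: walk B2 to B0
  B6←B4: walk B4 to B0
  B8←B4: walk · to B4
  B8←B5: walk B5 to B4
  DF(B0)=∅
  DF(B1)={B4}
  DF(B2)={B4,B6}
  DF(B3)={B4}
  DF(B4)={B6}
  DF(B5)={B8}
  DF(B6)=∅
  DF(B7)=∅
  DF(B8)=∅
  DF(B9)=∅

φ for h: defs {B0,B2,B4,B5,B6,B8}
  DF⁺ = {B4,B6,B8}

Answer: ["B4", "B6", "B8"]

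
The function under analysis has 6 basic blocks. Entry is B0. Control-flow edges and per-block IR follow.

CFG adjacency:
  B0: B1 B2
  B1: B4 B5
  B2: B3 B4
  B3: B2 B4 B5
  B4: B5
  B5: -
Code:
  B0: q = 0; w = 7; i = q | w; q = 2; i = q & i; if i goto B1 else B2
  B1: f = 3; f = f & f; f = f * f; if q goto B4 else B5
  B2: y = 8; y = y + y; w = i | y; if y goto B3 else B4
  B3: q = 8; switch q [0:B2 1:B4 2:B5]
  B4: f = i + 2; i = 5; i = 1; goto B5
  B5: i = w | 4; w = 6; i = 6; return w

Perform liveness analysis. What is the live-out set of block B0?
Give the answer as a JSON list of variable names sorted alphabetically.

Block summaries:
  B0: def={i,q,w} ue=∅
  B1: def={f} ue={q}
  B2: def={w,y} ue={i}
  B3: def={q} ue=∅
  B4: def={f,i} ue={i}
  B5: def={i,w} ue={w}

Backward fixpoint:
  B0: in=∅ out={i,q,w}
  B1: in={i,q,w} out={i,w}
  B2: in={i} out={i,w}
  B3: in={i,w} out={i,w}
  B4: in={i,w} out={w}
  B5: in={w} out=∅

live-out(B0) = ["i", "q", "w"]

Answer: ["i", "q", "w"]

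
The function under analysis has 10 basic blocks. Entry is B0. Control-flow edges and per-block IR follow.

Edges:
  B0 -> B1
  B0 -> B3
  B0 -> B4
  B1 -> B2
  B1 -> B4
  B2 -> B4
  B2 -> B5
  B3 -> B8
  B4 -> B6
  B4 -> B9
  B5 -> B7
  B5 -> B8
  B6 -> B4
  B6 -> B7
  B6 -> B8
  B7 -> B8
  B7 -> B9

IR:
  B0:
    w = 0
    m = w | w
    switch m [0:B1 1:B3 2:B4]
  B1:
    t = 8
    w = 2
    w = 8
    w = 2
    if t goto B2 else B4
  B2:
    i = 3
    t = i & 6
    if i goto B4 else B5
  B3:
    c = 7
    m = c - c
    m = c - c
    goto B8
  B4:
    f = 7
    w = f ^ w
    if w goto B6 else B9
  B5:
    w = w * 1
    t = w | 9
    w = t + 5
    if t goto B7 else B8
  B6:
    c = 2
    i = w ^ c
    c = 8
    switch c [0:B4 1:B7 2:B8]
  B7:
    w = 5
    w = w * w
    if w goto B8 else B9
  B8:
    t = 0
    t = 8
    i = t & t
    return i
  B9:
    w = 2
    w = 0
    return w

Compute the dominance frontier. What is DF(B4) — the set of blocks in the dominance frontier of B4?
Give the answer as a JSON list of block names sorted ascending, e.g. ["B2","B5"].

idom tree: B1←B0 B2←B1 B3←B0 B4←B0 B5←B2 B6←B4 B7←B0 B8←B0 B9←B0
Dom∩ at merges:
  B4: preds {B0,B1,B2,B6}: {B0} ∩ {B0,B1} ∩ {B0,B1,B2} ∩ {B0,B4,B6} = {B0}; idom=B0
  B7: preds {B5,B6}: {B0,B1,B2,B5} ∩ {B0,B4,B6} = {B0}; idom=B0
  B8: preds {B3,B5,B6,B7}: {B0,B3} ∩ {B0,B1,B2,B5} ∩ {B0,B4,B6} ∩ {B0,B7} = {B0}; idom=B0
  B9: preds {B4,B7}: {B0,B4} ∩ {B0,B7} = {B0}; idom=B0

Frontier:
  join B4 pred B0: · stop@B0
  join B4 pred B1: B1 stop@B0
  join B4 pred B2: B2→B1 stop@B0
  join B4 pred B6: B6→B4 stop@B0
  join B7 pred B5: B5→B2→B1 stop@B0
  join B7 pred B6: B6→B4 stop@B0
  join B8 pred B3: B3 stop@B0
  join B8 pred B5: B5→B2→B1 stop@B0
  join B8 pred B6: B6→B4 stop@B0
  join B8 pred B7: B7 stop@B0
  join B9 pred B4: B4 stop@B0
  join B9 pred B7: B7 stop@B0
  DF(B0)=∅
  DF(B1)={B4,B7,B8}
  DF(B2)={B4,B7,B8}
  DF(B3)={B8}
  DF(B4)={B4,B7,B8,B9}
  DF(B5)={B7,B8}
  DF(B6)={B4,B7,B8}
  DF(B7)={B8,B9}
  DF(B8)=∅
  DF(B9)=∅

DF(B4) = ["B4", "B7", "B8", "B9"]

Answer: ["B4", "B7", "B8", "B9"]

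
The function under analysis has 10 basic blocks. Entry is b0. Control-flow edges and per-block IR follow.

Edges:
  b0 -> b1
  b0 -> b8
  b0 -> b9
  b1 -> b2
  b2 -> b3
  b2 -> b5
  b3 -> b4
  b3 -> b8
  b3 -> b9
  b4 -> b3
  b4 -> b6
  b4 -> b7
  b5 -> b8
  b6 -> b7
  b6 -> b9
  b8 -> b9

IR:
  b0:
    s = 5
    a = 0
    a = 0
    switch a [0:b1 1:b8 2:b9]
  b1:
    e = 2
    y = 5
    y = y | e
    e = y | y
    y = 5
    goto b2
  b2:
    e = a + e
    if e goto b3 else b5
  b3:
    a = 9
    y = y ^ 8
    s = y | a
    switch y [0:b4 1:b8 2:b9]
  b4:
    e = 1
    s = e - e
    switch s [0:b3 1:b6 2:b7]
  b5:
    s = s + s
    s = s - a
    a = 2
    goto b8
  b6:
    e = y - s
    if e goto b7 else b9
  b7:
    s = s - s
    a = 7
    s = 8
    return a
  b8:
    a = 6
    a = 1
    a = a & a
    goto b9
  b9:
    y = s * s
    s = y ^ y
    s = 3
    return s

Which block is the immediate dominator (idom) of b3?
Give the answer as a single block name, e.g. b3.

idom tree: b1←b0 b2←b1 b3←b2 b4←b3 b5←b2 b6←b4 b7←b4 b8←b0 b9←b0
Dom∩ at merges:
  b3: preds {b2,b4}: {b0,b1,b2} ∩ {b0,b1,b2,b3,b4} = {b0,b1,b2}; idom=b2
  b7: preds {b4,b6}: {b0,b1,b2,b3,b4} ∩ {b0,b1,b2,b3,b4,b6} = {b0,b1,b2,b3,b4}; idom=b4
  b8: preds {b0,b3,b5}: {b0} ∩ {b0,b1,b2,b3} ∩ {b0,b1,b2,b5} = {b0}; idom=b0
  b9: preds {b0,b3,b6,b8}: {b0} ∩ {b0,b1,b2,b3} ∩ {b0,b1,b2,b3,b4,b6} ∩ {b0,b8} = {b0}; idom=b0

idom(b3) = b2

Answer: b2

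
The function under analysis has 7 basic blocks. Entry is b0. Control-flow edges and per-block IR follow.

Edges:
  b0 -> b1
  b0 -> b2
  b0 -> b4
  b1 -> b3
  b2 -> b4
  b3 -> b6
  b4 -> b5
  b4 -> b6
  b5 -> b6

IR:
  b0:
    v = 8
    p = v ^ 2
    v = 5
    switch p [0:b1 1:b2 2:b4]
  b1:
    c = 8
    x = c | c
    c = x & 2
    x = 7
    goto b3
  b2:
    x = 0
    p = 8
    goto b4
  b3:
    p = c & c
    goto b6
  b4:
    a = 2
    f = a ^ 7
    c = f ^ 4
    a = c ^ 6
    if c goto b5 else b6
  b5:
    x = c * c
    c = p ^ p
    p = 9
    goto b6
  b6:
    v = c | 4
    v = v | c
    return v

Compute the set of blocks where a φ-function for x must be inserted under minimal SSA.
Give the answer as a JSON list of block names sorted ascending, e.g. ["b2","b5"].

Answer: ["b4", "b6"]

Working:
idom tree: b1←b0 b2←b0 b3←b1 b4←b0 b5←b4 b6←b0
Dom at joins:
  b4: preds {b0,b2}: {b0} ∩ {b0,b2} = {b0}; idom=b0
  b6: preds {b3,b4,b5}: {b0,b1,b3} ∩ {b0,b4} ∩ {b0,b4,b5} = {b0}; idom=b0

DF derivation:
  b4←b0: walk · to b0
  b4←b2: walk b2 to b0
  b6←b3: walk b3→b1 to b0
  b6←b4: walk b4 to b0
  b6←b5: walk b5→b4 to b0
  b0: DF=∅
  b1: DF={b6}
  b2: DF={b4}
  b3: DF={b6}
  b4: DF={b6}
  b5: DF={b6}
  b6: DF=∅

φ for x: defs {b1,b2,b5}
  DF⁺ = {b4,b6}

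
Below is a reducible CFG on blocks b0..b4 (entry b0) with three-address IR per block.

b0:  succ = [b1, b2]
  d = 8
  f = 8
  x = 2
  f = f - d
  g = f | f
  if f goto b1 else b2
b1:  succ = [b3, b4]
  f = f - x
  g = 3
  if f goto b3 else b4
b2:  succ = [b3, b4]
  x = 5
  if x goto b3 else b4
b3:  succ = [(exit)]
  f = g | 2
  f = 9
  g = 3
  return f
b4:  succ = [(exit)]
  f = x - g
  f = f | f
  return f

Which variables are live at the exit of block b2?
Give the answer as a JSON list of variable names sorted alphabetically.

Answer: ["g", "x"]

Analysis:
Per-block:
  b0: def={d,f,g,x} ue=∅
  b1: def={f,g} ue={f,x}
  b2: def={x} ue=∅
  b3: def={f,g} ue={g}
  b4: def={f} ue={g,x}

Backward fixpoint:
  b0 li=∅ lo={f,g,x}
  b1 li={f,x} lo={g,x}
  b2 li={g} lo={g,x}
  b3 li={g} lo=∅
  b4 li={g,x} lo=∅

live-out(b2) = ["g", "x"]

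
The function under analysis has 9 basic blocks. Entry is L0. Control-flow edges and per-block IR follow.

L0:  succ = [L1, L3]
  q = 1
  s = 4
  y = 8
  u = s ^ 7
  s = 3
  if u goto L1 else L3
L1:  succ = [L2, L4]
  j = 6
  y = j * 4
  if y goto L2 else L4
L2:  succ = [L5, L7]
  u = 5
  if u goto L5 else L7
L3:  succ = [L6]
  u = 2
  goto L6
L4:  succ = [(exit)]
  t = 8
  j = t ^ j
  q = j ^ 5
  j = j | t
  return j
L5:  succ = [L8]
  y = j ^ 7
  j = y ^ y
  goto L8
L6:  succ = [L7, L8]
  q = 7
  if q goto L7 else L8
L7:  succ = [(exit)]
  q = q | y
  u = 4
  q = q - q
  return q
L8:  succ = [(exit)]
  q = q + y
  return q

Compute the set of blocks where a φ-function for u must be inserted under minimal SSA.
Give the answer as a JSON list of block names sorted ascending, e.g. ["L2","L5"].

Answer: ["L7", "L8"]

Derivation:
idom tree: L1←L0 L2←L1 L3←L0 L4←L1 L5←L2 L6←L3 L7←L0 L8←L0
Dom∩ at merges:
  L7: preds {L2,L6}: {L0,L1,L2} ∩ {L0,L3,L6} = {L0}; idom=L0
  L8: preds {L5,L6}: {L0,L1,L2,L5} ∩ {L0,L3,L6} = {L0}; idom=L0

Frontier:
  L7←L2: walk L2→L1 to L0
  L7←L6: walk L6→L3 to L0
  L8←L5: walk L5→L2→L1 to L0
  L8←L6: walk L6→L3 to L0
  DF(L0)=∅
  DF(L1)={L7,L8}
  DF(L2)={L7,L8}
  DF(L3)={L7,L8}
  DF(L4)=∅
  DF(L5)={L8}
  DF(L6)={L7,L8}
  DF(L7)=∅
  DF(L8)=∅

φ for u: defs {L0,L2,L3,L7}
  DF⁺ = {L7,L8}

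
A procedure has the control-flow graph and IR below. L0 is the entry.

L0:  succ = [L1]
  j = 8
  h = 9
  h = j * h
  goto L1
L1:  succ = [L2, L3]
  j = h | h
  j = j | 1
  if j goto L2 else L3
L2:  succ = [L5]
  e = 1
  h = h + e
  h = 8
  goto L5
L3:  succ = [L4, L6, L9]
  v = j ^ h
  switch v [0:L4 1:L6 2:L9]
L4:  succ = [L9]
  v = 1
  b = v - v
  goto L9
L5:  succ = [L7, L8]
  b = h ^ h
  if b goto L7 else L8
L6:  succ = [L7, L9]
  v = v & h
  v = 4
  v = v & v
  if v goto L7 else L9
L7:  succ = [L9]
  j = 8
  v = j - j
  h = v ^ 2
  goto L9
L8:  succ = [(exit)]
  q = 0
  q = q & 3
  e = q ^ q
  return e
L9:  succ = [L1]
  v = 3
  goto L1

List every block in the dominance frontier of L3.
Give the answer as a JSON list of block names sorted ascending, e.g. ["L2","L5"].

Answer: ["L7", "L9"]

Derivation:
idom tree: L1←L0 L2←L1 L3←L1 L4←L3 L5←L2 L6←L3 L7←L1 L8←L5 L9←L1
Join-block Dom:
  L1: preds {L0,L9}: {L0} ∩ {L0,L1,L9} = {L0}; idom=L0
  L7: preds {L5,L6}: {L0,L1,L2,L5} ∩ {L0,L1,L3,L6} = {L0,L1}; idom=L1
  L9: preds {L3,L4,L6,L7}: {L0,L1,L3} ∩ {L0,L1,L3,L4} ∩ {L0,L1,L3,L6} ∩ {L0,L1,L7} = {L0,L1}; idom=L1

Frontier:
  join L1 pred L0: · stop@L0
  join L1 pred L9: L9→L1 stop@L0
  join L7 pred L5: L5→L2 stop@L1
  join L7 pred L6: L6→L3 stop@L1
  join L9 pred L3: L3 stop@L1
  join L9 pred L4: L4→L3 stop@L1
  join L9 pred L6: L6→L3 stop@L1
  join L9 pred L7: L7 stop@L1
  DF(L0)=∅
  DF(L1)={L1}
  DF(L2)={L7}
  DF(L3)={L7,L9}
  DF(L4)={L9}
  DF(L5)={L7}
  DF(L6)={L7,L9}
  DF(L7)={L9}
  DF(L8)=∅
  DF(L9)={L1}

DF(L3) = ["L7", "L9"]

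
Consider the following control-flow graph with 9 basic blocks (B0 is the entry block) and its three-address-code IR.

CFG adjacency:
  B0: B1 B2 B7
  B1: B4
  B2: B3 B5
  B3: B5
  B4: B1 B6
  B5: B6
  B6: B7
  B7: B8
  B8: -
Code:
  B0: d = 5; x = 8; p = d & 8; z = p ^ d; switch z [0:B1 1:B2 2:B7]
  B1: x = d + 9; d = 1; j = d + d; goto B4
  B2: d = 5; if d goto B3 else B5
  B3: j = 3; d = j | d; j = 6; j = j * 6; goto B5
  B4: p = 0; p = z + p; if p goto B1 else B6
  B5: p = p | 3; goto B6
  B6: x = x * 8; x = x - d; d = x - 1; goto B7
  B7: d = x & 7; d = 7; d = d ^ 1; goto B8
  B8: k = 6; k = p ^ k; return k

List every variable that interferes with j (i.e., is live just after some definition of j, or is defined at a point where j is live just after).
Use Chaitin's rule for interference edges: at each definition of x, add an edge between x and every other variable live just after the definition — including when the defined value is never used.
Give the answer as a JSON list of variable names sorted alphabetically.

def/use:
  B0 def {d,p,x,z} use ∅
  B1 def {d,j,x} use {d}
  B2 def {d} use ∅
  B3 def {d,j} use {d}
  B4 def {p} use {z}
  B5 def {p} use {p}
  B6 def {d,x} use {d,x}
  B7 def {d} use {x}
  B8 def {k} use {p}

Live sets:
  live B0: ∅→{d,p,x,z}
  live B1: {d,z}→{d,x,z}
  live B2: {p,x}→{d,p,x}
  live B3: {d,p,x}→{d,p,x}
  live B4: {d,x,z}→{d,p,x,z}
  live B5: {d,p,x}→{d,p,x}
  live B6: {d,p,x}→{p,x}
  live B7: {p,x}→{p}
  live B8: {p}→∅

Interference:
  d — {j,p,x,z}
  j — {d,p,x,z}
  k — {p}
  p — {d,j,k,x,z}
  x — {d,j,p,z}
  z — {d,j,p,x}

N(j) = ["d", "p", "x", "z"]

Answer: ["d", "p", "x", "z"]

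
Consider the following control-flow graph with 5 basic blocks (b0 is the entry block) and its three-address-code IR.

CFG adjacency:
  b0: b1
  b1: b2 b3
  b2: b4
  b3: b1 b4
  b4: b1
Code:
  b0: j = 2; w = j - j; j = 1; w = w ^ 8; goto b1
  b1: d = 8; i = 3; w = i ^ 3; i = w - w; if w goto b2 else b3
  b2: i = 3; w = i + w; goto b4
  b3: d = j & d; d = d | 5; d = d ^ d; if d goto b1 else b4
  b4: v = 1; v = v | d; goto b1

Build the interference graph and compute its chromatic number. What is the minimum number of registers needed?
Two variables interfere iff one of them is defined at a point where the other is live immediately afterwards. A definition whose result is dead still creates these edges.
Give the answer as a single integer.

def/use:
  b0 def {j,w} use ∅
  b1 def {d,i,w} use ∅
  b2 def {i,w} use {w}
  b3 def {d} use {d,j}
  b4 def {v} use {d}

Liveness:
  b0 li=∅ lo={j}
  b1 li={j} lo={d,j,w}
  b2 li={d,j,w} lo={d,j}
  b3 li={d,j} lo={d,j}
  b4 li={d,j} lo={j}

Interfere edges:
  d — {i,j,v,w}
  i — {d,j,w}
  j — {d,i,v,w}
  v — {d,j}
  w — {d,i,j}

Registers:
  {d,i,j,w} pairwise interfere (4-clique) ⇒ χ ≥ 4
  assign d→c0 i→c2 j→c1 v→c2 w→c3 — no edge inside a register ⇒ χ ≤ 4
  χ = 4

Answer: 4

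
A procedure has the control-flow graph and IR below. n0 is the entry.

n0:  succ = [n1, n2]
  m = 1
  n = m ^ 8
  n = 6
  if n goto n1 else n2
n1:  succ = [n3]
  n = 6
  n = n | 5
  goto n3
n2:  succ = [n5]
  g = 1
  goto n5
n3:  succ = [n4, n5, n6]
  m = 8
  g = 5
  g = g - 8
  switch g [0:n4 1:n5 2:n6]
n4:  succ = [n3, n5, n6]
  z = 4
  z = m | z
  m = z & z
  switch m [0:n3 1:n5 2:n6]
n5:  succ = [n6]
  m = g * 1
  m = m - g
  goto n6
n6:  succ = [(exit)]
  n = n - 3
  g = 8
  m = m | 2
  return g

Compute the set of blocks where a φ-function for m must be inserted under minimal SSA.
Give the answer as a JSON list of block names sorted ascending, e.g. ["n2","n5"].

idom tree: n1←n0 n2←n0 n3←n1 n4←n3 n5←n0 n6←n0
Join-block Dom:
  n3: preds {n1,n4}: {n0,n1} ∩ {n0,n1,n3,n4} = {n0,n1}; idom=n1
  n5: preds {n2,n3,n4}: {n0,n2} ∩ {n0,n1,n3} ∩ {n0,n1,n3,n4} = {n0}; idom=n0
  n6: preds {n3,n4,n5}: {n0,n1,n3} ∩ {n0,n1,n3,n4} ∩ {n0,n5} = {n0}; idom=n0

DF derivation:
  n3←n1: walk · to n1
  n3←n4: walk n4→n3 to n1
  n5←n2: walk n2 to n0
  n5←n3: walk n3→n1 to n0
  n5←n4: walk n4→n3→n1 to n0
  n6←n3: walk n3→n1 to n0
  n6←n4: walk n4→n3→n1 to n0
  n6←n5: walk n5 to n0
  n0: DF=∅
  n1: DF={n5,n6}
  n2: DF={n5}
  n3: DF={n3,n5,n6}
  n4: DF={n3,n5,n6}
  n5: DF={n6}
  n6: DF=∅

φ for m: defs {n0,n3,n4,n5,n6}
  DF⁺ = {n3,n5,n6}

Answer: ["n3", "n5", "n6"]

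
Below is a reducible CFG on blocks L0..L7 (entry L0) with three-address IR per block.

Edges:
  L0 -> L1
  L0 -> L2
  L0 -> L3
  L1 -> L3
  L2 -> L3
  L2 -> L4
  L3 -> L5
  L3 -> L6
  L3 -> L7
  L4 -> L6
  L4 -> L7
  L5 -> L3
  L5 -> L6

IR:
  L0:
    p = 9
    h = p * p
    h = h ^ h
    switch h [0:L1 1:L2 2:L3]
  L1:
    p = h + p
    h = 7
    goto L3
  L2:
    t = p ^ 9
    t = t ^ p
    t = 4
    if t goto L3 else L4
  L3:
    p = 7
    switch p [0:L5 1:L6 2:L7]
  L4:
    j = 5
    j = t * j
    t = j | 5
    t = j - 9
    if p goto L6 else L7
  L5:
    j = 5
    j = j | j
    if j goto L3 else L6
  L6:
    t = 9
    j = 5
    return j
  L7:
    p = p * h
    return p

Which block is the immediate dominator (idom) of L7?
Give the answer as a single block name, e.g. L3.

Answer: L0

Analysis:
idom tree: L1←L0 L2←L0 L3←L0 L4←L2 L5←L3 L6←L0 L7←L0
Dom at joins:
  L3: preds {L0,L1,L2,L5}: {L0} ∩ {L0,L1} ∩ {L0,L2} ∩ {L0,L3,L5} = {L0}; idom=L0
  L6: preds {L3,L4,L5}: {L0,L3} ∩ {L0,L2,L4} ∩ {L0,L3,L5} = {L0}; idom=L0
  L7: preds {L3,L4}: {L0,L3} ∩ {L0,L2,L4} = {L0}; idom=L0

idom(L7) = L0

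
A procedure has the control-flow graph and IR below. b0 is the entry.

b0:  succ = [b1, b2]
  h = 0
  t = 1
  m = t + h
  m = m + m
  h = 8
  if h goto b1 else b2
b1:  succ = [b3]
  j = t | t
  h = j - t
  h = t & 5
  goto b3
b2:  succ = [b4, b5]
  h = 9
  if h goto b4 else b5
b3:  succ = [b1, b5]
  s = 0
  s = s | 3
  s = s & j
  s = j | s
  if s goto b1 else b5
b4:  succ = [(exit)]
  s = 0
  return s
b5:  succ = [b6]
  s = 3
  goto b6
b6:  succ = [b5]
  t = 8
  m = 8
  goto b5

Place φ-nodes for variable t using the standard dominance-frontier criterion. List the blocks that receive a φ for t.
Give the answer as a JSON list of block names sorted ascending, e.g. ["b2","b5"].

Answer: ["b5"]

Analysis:
idom tree: b1←b0 b2←b0 b3←b1 b4←b2 b5←b0 b6←b5
Dom at joins:
  b1: preds {b0,b3}: {b0} ∩ {b0,b1,b3} = {b0}; idom=b0
  b5: preds {b2,b3,b6}: {b0,b2} ∩ {b0,b1,b3} ∩ {b0,b5,b6} = {b0}; idom=b0

DF derivation:
  join b1 pred b0: · stop@b0
  join b1 pred b3: b3→b1 stop@b0
  join b5 pred b2: b2 stop@b0
  join b5 pred b3: b3→b1 stop@b0
  join b5 pred b6: b6→b5 stop@b0
  b0 → ∅
  b1 → {b1,b5}
  b2 → {b5}
  b3 → {b1,b5}
  b4 → ∅
  b5 → {b5}
  b6 → {b5}

φ for t: defs {b0,b6}
  DF⁺ = {b5}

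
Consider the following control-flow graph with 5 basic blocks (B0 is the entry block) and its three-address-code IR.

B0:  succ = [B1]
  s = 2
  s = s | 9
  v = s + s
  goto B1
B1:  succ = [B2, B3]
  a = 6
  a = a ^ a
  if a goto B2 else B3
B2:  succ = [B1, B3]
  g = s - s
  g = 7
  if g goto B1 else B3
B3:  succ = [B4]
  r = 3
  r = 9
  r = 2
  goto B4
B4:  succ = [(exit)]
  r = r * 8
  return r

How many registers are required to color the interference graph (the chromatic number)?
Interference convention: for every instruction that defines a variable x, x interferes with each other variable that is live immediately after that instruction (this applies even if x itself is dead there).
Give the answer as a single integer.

Per-block:
  B0 def {s,v} use ∅
  B1 def {a} use ∅
  B2 def {g} use {s}
  B3 def {r} use ∅
  B4 def {r} use {r}

Liveness:
  B0: in=∅ out={s}
  B1: in={s} out={s}
  B2: in={s} out={s}
  B3: in=∅ out={r}
  B4: in={r} out=∅

Conflict graph:
  a: {s}
  g: {s}
  r: ∅
  s: {a,g,v}
  v: {s}

Colouring:
  lower bound: {a,s} mutually conflict ⇒ χ ≥ 2
  assign a→R1 g→R1 r→R0 s→R0 v→R1 — no edge inside a register ⇒ χ ≤ 2
  χ = 2

Answer: 2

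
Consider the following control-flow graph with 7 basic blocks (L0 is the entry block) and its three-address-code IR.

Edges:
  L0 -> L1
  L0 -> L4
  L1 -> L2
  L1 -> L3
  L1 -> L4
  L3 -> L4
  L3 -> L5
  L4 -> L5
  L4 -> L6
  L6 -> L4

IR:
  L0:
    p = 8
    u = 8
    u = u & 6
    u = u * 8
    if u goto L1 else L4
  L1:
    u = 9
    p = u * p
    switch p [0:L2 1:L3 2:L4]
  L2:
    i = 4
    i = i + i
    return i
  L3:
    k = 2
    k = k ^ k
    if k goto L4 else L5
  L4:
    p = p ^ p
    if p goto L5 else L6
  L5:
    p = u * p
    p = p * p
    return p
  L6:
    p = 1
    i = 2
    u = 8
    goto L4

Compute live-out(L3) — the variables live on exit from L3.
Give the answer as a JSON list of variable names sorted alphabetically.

Block summaries:
  L0: {p,u} / ∅
  L1: {p,u} / {p}
  L2: {i} / ∅
  L3: {k} / ∅
  L4: {p} / {p}
  L5: {p} / {p,u}
  L6: {i,p,u} / ∅

Backward fixpoint:
  live L0: ∅→{p,u}
  live L1: {p}→{p,u}
  live L2: ∅→∅
  live L3: {p,u}→{p,u}
  live L4: {p,u}→{p,u}
  live L5: {p,u}→∅
  live L6: ∅→{p,u}

live-out(L3) = ["p", "u"]

Answer: ["p", "u"]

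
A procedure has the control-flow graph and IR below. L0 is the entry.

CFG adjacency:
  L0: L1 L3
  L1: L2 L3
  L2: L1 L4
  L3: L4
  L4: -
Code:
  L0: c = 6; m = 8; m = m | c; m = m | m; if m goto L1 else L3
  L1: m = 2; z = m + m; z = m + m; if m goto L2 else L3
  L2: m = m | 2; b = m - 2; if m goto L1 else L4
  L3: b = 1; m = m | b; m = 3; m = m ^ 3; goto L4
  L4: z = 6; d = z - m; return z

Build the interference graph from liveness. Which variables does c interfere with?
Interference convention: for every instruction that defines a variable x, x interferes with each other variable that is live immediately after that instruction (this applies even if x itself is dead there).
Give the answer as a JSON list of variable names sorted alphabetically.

Answer: ["m"]

Working:
Block summaries:
  L0 def {c,m} use ∅
  L1 def {m,z} use ∅
  L2 def {b,m} use {m}
  L3 def {b,m} use {m}
  L4 def {d,z} use {m}

Live sets:
  L0 li=∅ lo={m}
  L1 li=∅ lo={m}
  L2 li={m} lo={m}
  L3 li={m} lo={m}
  L4 li={m} lo=∅

Interference:
  b↔{m}
  c↔{m}
  d↔{z}
  m↔{b,c,z}
  z↔{d,m}

N(c) = ["m"]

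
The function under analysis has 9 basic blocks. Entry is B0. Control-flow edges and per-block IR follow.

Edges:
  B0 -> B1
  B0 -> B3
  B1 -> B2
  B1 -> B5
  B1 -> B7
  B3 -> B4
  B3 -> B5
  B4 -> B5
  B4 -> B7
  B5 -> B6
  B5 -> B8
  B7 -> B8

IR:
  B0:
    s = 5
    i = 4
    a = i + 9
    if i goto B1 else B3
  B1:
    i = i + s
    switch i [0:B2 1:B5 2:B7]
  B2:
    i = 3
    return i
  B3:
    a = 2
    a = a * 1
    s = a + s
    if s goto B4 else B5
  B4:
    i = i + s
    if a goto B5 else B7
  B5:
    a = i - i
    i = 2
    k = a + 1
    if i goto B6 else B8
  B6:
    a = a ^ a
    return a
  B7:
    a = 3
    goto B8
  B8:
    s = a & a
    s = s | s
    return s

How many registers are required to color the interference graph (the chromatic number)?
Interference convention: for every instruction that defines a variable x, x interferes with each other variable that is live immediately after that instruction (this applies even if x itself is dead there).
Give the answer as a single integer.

Answer: 3

Analysis:
Per-block:
  B0 def {a,i,s} use ∅
  B1 def {i} use {i,s}
  B2 def {i} use ∅
  B3 def {a,s} use {s}
  B4 def {i} use {a,i,s}
  B5 def {a,i,k} use {i}
  B6 def {a} use {a}
  B7 def {a} use ∅
  B8 def {s} use {a}

Backward fixpoint:
  live B0: ∅→{i,s}
  live B1: {i,s}→{i}
  live B2: ∅→∅
  live B3: {i,s}→{a,i,s}
  live B4: {a,i,s}→{i}
  live B5: {i}→{a}
  live B6: {a}→∅
  live B7: ∅→{a}
  live B8: {a}→∅

Conflict graph:
  a: {i,k,s}
  i: {a,k,s}
  k: {a,i}
  s: {a,i}

Chromatic number:
  lower bound: {a,i,k} mutually conflict ⇒ χ ≥ 3
  assign a→c0 i→c1 k→c2 s→c2 — no edge inside a register ⇒ χ ≤ 3
  χ = 3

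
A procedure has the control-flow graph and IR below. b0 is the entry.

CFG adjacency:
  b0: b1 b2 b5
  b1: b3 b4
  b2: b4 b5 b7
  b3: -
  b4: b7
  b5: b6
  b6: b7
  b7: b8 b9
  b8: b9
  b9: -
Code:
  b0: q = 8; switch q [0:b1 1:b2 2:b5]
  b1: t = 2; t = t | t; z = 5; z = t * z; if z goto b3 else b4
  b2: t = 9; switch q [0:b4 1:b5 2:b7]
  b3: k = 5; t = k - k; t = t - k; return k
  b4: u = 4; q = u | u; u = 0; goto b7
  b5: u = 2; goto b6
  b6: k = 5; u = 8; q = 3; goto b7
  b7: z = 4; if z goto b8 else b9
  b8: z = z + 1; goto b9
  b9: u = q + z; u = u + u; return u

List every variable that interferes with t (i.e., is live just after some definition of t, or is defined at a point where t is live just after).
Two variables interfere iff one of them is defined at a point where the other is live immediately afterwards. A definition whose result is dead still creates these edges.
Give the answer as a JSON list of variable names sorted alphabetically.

def/use:
  b0: def={q} ue=∅
  b1: def={t,z} ue=∅
  b2: def={t} ue={q}
  b3: def={k,t} ue=∅
  b4: def={q,u} ue=∅
  b5: def={u} ue=∅
  b6: def={k,q,u} ue=∅
  b7: def={z} ue=∅
  b8: def={z} ue={z}
  b9: def={u} ue={q,z}

Backward fixpoint:
  b0: in=∅ out={q}
  b1: in=∅ out=∅
  b2: in={q} out={q}
  b3: in=∅ out=∅
  b4: in=∅ out={q}
  b5: in=∅ out=∅
  b6: in=∅ out={q}
  b7: in={q} out={q,z}
  b8: in={q,z} out={q,z}
  b9: in={q,z} out=∅

Conflict graph:
  k: {t}
  q: {t,u,z}
  t: {k,q,z}
  u: {q}
  z: {q,t}

N(t) = ["k", "q", "z"]

Answer: ["k", "q", "z"]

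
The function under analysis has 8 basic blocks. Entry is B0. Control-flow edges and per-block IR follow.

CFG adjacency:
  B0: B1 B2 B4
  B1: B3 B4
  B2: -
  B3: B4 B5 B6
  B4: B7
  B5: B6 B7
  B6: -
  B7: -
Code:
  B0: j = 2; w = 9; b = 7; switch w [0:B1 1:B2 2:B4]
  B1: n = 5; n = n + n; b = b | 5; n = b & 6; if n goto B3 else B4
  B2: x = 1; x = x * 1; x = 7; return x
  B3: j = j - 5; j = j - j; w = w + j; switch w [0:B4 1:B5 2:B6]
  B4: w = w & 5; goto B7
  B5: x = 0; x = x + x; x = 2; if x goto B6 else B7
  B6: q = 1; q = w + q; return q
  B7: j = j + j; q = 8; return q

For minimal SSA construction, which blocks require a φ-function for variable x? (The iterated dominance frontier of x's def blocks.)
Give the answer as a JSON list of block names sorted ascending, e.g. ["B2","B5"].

idom tree: B1←B0 B2←B0 B3←B1 B4←B0 B5←B3 B6←B3 B7←B0
Dom at joins:
  B4: preds {B0,B1,B3}: {B0} ∩ {B0,B1} ∩ {B0,B1,B3} = {B0}; idom=B0
  B6: preds {B3,B5}: {B0,B1,B3} ∩ {B0,B1,B3,B5} = {B0,B1,B3}; idom=B3
  B7: preds {B4,B5}: {B0,B4} ∩ {B0,B1,B3,B5} = {B0}; idom=B0

Frontier:
  join B4 pred B0: · stop@B0
  join B4 pred B1: B1 stop@B0
  join B4 pred B3: B3→B1 stop@B0
  join B6 pred B3: · stop@B3
  join B6 pred B5: B5 stop@B3
  join B7 pred B4: B4 stop@B0
  join B7 pred B5: B5→B3→B1 stop@B0
  DF(B0)=∅
  DF(B1)={B4,B7}
  DF(B2)=∅
  DF(B3)={B4,B7}
  DF(B4)={B7}
  DF(B5)={B6,B7}
  DF(B6)=∅
  DF(B7)=∅

φ for x: defs {B2,B5}
  DF⁺ = {B6,B7}

Answer: ["B6", "B7"]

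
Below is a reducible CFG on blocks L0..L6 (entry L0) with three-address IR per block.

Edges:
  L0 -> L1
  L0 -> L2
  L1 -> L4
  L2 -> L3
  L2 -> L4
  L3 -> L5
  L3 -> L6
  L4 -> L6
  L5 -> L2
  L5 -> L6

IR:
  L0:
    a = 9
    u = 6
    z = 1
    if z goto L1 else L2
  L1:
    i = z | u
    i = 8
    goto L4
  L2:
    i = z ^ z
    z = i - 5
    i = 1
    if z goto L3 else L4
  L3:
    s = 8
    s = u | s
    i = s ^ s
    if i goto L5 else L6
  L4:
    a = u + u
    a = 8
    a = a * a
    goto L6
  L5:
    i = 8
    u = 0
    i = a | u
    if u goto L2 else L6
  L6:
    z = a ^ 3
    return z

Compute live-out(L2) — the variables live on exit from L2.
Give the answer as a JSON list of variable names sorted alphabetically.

Answer: ["a", "u", "z"]

Derivation:
def/use:
  L0: def={a,u,z} ue=∅
  L1: def={i} ue={u,z}
  L2: def={i,z} ue={z}
  L3: def={i,s} ue={u}
  L4: def={a} ue={u}
  L5: def={i,u} ue={a}
  L6: def={z} ue={a}

Live sets:
  live L0: ∅→{a,u,z}
  live L1: {u,z}→{u}
  live L2: {a,u,z}→{a,u,z}
  live L3: {a,u,z}→{a,z}
  live L4: {u}→{a}
  live L5: {a,z}→{a,u,z}
  live L6: {a}→∅

live-out(L2) = ["a", "u", "z"]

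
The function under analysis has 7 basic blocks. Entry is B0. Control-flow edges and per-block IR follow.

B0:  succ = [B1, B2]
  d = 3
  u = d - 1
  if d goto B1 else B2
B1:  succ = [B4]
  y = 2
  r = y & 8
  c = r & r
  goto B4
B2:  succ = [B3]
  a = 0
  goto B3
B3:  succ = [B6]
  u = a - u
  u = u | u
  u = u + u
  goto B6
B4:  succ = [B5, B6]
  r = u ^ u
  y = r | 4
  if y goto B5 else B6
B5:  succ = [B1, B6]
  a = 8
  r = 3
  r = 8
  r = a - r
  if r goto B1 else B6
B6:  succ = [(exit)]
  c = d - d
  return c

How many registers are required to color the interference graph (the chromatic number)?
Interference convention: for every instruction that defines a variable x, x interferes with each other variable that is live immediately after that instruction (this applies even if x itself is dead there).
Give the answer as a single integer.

Block summaries:
  B0 def {d,u} use ∅
  B1 def {c,r,y} use ∅
  B2 def {a} use ∅
  B3 def {u} use {a,u}
  B4 def {r,y} use {u}
  B5 def {a,r} use ∅
  B6 def {c} use {d}

Liveness:
  B0 li=∅ lo={d,u}
  B1 li={d,u} lo={d,u}
  B2 li={d,u} lo={a,d,u}
  B3 li={a,d,u} lo={d}
  B4 li={d,u} lo={d,u}
  B5 li={d,u} lo={d,u}
  B6 li={d} lo=∅

Interfere edges:
  a — {d,r,u}
  c — {d,u}
  d — {a,c,r,u,y}
  r — {a,d,u}
  u — {a,c,d,r,y}
  y — {d,u}

Registers:
  clique {a,d,r,u} ⇒ need ≥ 4
  assign a→c2 c→c2 d→c0 r→c3 u→c1 y→c2 — no edge inside a register ⇒ χ ≤ 4
  χ = 4

Answer: 4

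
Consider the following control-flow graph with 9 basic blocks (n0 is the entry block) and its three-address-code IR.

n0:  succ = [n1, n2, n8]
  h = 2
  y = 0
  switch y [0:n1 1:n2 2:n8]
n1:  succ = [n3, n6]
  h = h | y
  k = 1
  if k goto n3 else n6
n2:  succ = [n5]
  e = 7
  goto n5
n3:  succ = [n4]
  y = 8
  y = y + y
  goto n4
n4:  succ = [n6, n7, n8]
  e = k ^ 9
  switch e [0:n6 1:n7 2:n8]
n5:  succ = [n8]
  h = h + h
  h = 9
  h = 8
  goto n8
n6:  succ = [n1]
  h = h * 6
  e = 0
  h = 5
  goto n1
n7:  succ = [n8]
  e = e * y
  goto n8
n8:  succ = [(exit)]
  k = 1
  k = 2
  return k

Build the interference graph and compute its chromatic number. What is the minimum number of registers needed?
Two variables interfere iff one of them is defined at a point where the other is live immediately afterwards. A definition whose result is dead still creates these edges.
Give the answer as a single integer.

Answer: 3

Derivation:
Block summaries:
  n0: {h,y} / ∅
  n1: {h,k} / {h,y}
  n2: {e} / ∅
  n3: {y} / ∅
  n4: {e} / {k}
  n5: {h} / {h}
  n6: {e,h} / {h}
  n7: {e} / {e,y}
  n8: {k} / ∅

Liveness:
  n0: in=∅ out={h,y}
  n1: in={h,y} out={h,k,y}
  n2: in={h} out={h}
  n3: in={h,k} out={h,k,y}
  n4: in={h,k,y} out={e,h,y}
  n5: in={h} out=∅
  n6: in={h,y} out={h,y}
  n7: in={e,y} out=∅
  n8: in=∅ out=∅

Interfere edges:
  e↔{h,y}
  h↔{e,k,y}
  k↔{h,y}
  y↔{e,h,k}

Registers:
  clique {e,h,y} ⇒ need ≥ 3
  3-colouring: c0={h}  c1={y}  c2={e,k}
  χ = 3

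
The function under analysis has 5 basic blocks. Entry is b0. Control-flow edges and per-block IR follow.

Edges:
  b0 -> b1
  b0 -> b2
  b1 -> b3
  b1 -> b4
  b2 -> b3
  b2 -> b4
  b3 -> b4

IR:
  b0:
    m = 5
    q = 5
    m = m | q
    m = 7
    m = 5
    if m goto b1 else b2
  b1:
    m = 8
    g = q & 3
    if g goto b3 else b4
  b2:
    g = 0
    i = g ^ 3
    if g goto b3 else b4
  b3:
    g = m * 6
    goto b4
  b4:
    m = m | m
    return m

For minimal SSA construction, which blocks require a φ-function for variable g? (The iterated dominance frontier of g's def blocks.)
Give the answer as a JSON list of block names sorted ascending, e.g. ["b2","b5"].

idom tree: b1←b0 b2←b0 b3←b0 b4←b0
Join-block Dom:
  b3: preds {b1,b2}: {b0,b1} ∩ {b0,b2} = {b0}; idom=b0
  b4: preds {b1,b2,b3}: {b0,b1} ∩ {b0,b2} ∩ {b0,b3} = {b0}; idom=b0

DF walk-up:
  b3←b1: walk b1 to b0
  b3←b2: walk b2 to b0
  b4←b1: walk b1 to b0
  b4←b2: walk b2 to b0
  b4←b3: walk b3 to b0
  DF(b0)=∅
  DF(b1)={b3,b4}
  DF(b2)={b3,b4}
  DF(b3)={b4}
  DF(b4)=∅

φ for g: defs {b1,b2,b3}
  DF⁺ = {b3,b4}

Answer: ["b3", "b4"]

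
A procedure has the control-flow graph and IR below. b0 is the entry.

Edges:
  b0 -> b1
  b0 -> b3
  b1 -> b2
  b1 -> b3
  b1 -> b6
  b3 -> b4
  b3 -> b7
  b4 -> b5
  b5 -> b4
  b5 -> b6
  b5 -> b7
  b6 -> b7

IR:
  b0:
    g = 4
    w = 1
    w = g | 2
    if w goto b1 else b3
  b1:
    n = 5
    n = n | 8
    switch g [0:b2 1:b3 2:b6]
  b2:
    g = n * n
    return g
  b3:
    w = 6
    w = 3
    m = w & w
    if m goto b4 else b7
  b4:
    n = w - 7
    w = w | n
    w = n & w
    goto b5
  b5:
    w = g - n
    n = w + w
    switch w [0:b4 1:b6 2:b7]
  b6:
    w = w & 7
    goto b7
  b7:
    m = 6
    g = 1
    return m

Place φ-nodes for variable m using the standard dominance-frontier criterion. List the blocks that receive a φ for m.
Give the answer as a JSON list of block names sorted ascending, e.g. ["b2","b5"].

Answer: ["b6", "b7"]

Derivation:
idom tree: b1←b0 b2←b1 b3←b0 b4←b3 b5←b4 b6←b0 b7←b0
Join-block Dom:
  b3: preds {b0,b1}: {b0} ∩ {b0,b1} = {b0}; idom=b0
  b4: preds {b3,b5}: {b0,b3} ∩ {b0,b3,b4,b5} = {b0,b3}; idom=b3
  b6: preds {b1,b5}: {b0,b1} ∩ {b0,b3,b4,b5} = {b0}; idom=b0
  b7: preds {b3,b5,b6}: {b0,b3} ∩ {b0,b3,b4,b5} ∩ {b0,b6} = {b0}; idom=b0

DF derivation:
  join b3 pred b0: · stop@b0
  join b3 pred b1: b1 stop@b0
  join b4 pred b3: · stop@b3
  join b4 pred b5: b5→b4 stop@b3
  join b6 pred b1: b1 stop@b0
  join b6 pred b5: b5→b4→b3 stop@b0
  join b7 pred b3: b3 stop@b0
  join b7 pred b5: b5→b4→b3 stop@b0
  join b7 pred b6: b6 stop@b0
  b0: DF=∅
  b1: DF={b3,b6}
  b2: DF=∅
  b3: DF={b6,b7}
  b4: DF={b4,b6,b7}
  b5: DF={b4,b6,b7}
  b6: DF={b7}
  b7: DF=∅

φ for m: defs {b3,b7}
  DF⁺ = {b6,b7}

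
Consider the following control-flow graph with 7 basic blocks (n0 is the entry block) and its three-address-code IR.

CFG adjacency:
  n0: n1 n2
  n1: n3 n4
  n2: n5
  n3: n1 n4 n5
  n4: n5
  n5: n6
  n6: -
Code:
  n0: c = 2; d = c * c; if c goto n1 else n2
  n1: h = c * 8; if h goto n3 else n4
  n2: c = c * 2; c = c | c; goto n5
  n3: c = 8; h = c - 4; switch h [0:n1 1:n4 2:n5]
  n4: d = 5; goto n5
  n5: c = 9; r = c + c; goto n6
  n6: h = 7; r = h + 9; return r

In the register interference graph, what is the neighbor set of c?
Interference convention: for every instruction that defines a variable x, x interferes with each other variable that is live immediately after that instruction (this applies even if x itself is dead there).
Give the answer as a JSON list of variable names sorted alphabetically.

Per-block:
  n0: {c,d} / ∅
  n1: {h} / {c}
  n2: {c} / {c}
  n3: {c,h} / ∅
  n4: {d} / ∅
  n5: {c,r} / ∅
  n6: {h,r} / ∅

Backward fixpoint:
  live n0: ∅→{c}
  live n1: {c}→∅
  live n2: {c}→∅
  live n3: ∅→{c}
  live n4: ∅→∅
  live n5: ∅→∅
  live n6: ∅→∅

Conflict graph:
  c: {d,h}
  d: {c}
  h: {c}
  r: ∅

N(c) = ["d", "h"]

Answer: ["d", "h"]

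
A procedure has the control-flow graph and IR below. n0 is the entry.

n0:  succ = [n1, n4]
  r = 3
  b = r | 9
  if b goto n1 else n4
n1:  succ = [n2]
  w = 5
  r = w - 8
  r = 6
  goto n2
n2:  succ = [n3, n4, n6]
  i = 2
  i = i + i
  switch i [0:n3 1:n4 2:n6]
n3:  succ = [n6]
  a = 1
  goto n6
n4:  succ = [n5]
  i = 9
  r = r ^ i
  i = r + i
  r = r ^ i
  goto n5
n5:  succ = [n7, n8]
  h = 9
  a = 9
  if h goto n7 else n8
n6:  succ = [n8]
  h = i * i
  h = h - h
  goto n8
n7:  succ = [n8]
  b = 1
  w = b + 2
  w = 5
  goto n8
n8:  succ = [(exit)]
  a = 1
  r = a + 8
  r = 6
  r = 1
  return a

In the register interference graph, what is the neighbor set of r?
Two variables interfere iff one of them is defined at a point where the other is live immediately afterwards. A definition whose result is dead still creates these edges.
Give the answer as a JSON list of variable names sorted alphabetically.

Answer: ["a", "b", "i"]

Derivation:
def/use:
  n0: def={b,r} ue=∅
  n1: def={r,w} ue=∅
  n2: def={i} ue=∅
  n3: def={a} ue=∅
  n4: def={i,r} ue={r}
  n5: def={a,h} ue=∅
  n6: def={h} ue={i}
  n7: def={b,w} ue=∅
  n8: def={a,r} ue=∅

Liveness:
  live n0: ∅→{r}
  live n1: ∅→{r}
  live n2: {r}→{i,r}
  live n3: {i}→{i}
  live n4: {r}→∅
  live n5: ∅→∅
  live n6: {i}→∅
  live n7: ∅→∅
  live n8: ∅→∅

Interference:
  a↔{h,i,r}
  b↔{r}
  h↔{a}
  i↔{a,r}
  r↔{a,b,i}
  w↔∅

N(r) = ["a", "b", "i"]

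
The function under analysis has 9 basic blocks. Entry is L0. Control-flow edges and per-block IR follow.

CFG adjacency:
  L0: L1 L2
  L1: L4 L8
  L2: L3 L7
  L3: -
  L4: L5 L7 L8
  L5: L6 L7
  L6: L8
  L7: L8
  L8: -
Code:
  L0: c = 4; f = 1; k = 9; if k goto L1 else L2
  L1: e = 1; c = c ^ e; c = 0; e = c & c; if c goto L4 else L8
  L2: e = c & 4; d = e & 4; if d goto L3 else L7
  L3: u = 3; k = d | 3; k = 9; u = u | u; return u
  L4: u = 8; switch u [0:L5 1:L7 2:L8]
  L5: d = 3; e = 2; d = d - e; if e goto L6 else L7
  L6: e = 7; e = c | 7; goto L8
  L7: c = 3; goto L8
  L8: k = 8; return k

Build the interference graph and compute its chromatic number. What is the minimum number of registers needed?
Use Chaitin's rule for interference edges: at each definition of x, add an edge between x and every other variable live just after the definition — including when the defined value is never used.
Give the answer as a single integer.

Answer: 3

Derivation:
def/use:
  L0: {c,f,k} / ∅
  L1: {c,e} / {c}
  L2: {d,e} / {c}
  L3: {k,u} / {d}
  L4: {u} / ∅
  L5: {d,e} / ∅
  L6: {e} / {c}
  L7: {c} / ∅
  L8: {k} / ∅

Liveness:
  live L0: ∅→{c}
  live L1: {c}→{c}
  live L2: {c}→{d}
  live L3: {d}→∅
  live L4: {c}→{c}
  live L5: {c}→{c}
  live L6: {c}→∅
  live L7: ∅→∅
  live L8: ∅→∅

Conflict graph:
  c: {d,e,f,k,u}
  d: {c,e,u}
  e: {c,d}
  f: {c}
  k: {c,u}
  u: {c,d,k}

Colouring:
  lower bound: {c,d,e} mutually conflict ⇒ χ ≥ 3
  3-colouring: c0={c}  c1={d,f,k}  c2={e,u}
  χ = 3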